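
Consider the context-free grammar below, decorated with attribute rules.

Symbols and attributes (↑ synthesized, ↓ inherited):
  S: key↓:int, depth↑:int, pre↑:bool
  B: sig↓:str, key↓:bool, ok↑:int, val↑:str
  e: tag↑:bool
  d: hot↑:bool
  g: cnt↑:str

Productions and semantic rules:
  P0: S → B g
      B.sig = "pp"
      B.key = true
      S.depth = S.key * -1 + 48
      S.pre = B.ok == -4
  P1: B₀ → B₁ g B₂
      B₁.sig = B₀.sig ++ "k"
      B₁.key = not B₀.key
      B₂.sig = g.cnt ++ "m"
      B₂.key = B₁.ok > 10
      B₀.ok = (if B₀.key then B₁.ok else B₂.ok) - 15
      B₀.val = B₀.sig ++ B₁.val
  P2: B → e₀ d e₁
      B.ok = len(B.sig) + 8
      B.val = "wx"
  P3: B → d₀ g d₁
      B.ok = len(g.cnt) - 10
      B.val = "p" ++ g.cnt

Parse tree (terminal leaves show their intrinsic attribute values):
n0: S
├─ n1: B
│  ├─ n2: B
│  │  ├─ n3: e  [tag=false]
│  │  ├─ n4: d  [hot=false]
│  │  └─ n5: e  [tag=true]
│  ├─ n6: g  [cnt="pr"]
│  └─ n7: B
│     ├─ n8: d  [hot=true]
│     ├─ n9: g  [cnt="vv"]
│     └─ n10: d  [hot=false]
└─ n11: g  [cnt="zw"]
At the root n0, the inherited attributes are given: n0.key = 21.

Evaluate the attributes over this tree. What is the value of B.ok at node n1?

1. n0.key = 21  [given at root]
2. n1.sig = "pp"  ["pp"]
3. n1.key = true  [true]
4. n2.sig = "ppk"  [B₀.sig ++ "k"]
5. n2.key = false  [not B₀.key]
6. n3.tag = false  [terminal]
7. n4.hot = false  [terminal]
8. n5.tag = true  [terminal]
9. n2.ok = 11  [len(B.sig) + 8]
10. n2.val = "wx"  ["wx"]
11. n6.cnt = "pr"  [terminal]
12. n7.sig = "prm"  [g.cnt ++ "m"]
13. n7.key = true  [B₁.ok > 10]
14. n8.hot = true  [terminal]
15. n9.cnt = "vv"  [terminal]
16. n10.hot = false  [terminal]
17. n7.ok = -8  [len(g.cnt) - 10]
18. n7.val = "pvv"  ["p" ++ g.cnt]
19. n1.ok = -4  [(if B₀.key then B₁.ok else B₂.ok) - 15]
20. n1.val = "ppwx"  [B₀.sig ++ B₁.val]
21. n11.cnt = "zw"  [terminal]
22. n0.depth = 27  [S.key * -1 + 48]
23. n0.pre = true  [B.ok == -4]

-4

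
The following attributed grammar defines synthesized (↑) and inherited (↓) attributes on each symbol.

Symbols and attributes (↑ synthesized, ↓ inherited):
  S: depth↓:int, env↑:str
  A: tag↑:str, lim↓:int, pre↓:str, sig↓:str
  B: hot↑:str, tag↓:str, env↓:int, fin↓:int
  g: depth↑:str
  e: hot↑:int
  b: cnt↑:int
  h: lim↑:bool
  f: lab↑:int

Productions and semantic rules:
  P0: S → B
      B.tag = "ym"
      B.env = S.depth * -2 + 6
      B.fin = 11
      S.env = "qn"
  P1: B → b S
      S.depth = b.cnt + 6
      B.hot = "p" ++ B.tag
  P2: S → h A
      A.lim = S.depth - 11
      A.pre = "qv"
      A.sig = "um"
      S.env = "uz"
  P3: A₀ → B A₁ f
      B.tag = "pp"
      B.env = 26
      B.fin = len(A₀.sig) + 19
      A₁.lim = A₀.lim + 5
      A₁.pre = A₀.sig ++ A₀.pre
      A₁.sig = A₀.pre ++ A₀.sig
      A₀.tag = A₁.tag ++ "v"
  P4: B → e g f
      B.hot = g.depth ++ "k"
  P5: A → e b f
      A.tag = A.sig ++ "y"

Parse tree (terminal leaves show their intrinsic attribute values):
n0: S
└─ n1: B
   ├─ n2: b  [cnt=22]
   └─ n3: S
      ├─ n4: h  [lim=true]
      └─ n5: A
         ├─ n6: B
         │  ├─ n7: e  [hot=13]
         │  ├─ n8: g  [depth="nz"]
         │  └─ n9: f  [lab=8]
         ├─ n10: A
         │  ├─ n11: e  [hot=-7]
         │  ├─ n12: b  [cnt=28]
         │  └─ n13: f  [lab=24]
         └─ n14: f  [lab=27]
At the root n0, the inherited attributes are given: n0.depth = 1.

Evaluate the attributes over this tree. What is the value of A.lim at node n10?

1. n0.depth = 1  [given at root]
2. n1.tag = "ym"  ["ym"]
3. n1.env = 4  [S.depth * -2 + 6]
4. n1.fin = 11  [11]
5. n2.cnt = 22  [terminal]
6. n3.depth = 28  [b.cnt + 6]
7. n4.lim = true  [terminal]
8. n5.lim = 17  [S.depth - 11]
9. n5.pre = "qv"  ["qv"]
10. n5.sig = "um"  ["um"]
11. n6.tag = "pp"  ["pp"]
12. n6.env = 26  [26]
13. n6.fin = 21  [len(A₀.sig) + 19]
14. n7.hot = 13  [terminal]
15. n8.depth = "nz"  [terminal]
16. n9.lab = 8  [terminal]
17. n6.hot = "nzk"  [g.depth ++ "k"]
18. n10.lim = 22  [A₀.lim + 5]
19. n10.pre = "umqv"  [A₀.sig ++ A₀.pre]
20. n10.sig = "qvum"  [A₀.pre ++ A₀.sig]
21. n11.hot = -7  [terminal]
22. n12.cnt = 28  [terminal]
23. n13.lab = 24  [terminal]
24. n10.tag = "qvumy"  [A.sig ++ "y"]
25. n14.lab = 27  [terminal]
26. n5.tag = "qvumyv"  [A₁.tag ++ "v"]
27. n3.env = "uz"  ["uz"]
28. n1.hot = "pym"  ["p" ++ B.tag]
29. n0.env = "qn"  ["qn"]

22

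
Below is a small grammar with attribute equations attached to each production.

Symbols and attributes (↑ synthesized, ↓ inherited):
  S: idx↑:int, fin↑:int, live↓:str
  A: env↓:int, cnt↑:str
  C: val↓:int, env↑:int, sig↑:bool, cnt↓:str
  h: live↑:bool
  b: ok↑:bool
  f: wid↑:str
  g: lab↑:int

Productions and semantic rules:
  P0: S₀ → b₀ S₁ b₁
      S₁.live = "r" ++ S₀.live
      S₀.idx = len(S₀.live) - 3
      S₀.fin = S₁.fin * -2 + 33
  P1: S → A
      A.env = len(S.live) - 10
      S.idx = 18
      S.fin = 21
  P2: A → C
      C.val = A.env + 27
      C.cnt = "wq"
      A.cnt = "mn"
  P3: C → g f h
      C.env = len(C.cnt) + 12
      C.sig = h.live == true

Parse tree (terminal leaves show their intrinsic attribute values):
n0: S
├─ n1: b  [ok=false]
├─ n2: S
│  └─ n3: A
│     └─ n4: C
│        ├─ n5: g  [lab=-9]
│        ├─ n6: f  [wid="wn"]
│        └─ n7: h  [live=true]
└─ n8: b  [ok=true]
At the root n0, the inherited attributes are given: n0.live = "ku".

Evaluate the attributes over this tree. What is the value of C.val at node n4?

1. n0.live = "ku"  [given at root]
2. n1.ok = false  [terminal]
3. n2.live = "rku"  ["r" ++ S₀.live]
4. n3.env = -7  [len(S.live) - 10]
5. n4.val = 20  [A.env + 27]
6. n4.cnt = "wq"  ["wq"]
7. n5.lab = -9  [terminal]
8. n6.wid = "wn"  [terminal]
9. n7.live = true  [terminal]
10. n4.env = 14  [len(C.cnt) + 12]
11. n4.sig = true  [h.live == true]
12. n3.cnt = "mn"  ["mn"]
13. n2.idx = 18  [18]
14. n2.fin = 21  [21]
15. n8.ok = true  [terminal]
16. n0.idx = -1  [len(S₀.live) - 3]
17. n0.fin = -9  [S₁.fin * -2 + 33]

20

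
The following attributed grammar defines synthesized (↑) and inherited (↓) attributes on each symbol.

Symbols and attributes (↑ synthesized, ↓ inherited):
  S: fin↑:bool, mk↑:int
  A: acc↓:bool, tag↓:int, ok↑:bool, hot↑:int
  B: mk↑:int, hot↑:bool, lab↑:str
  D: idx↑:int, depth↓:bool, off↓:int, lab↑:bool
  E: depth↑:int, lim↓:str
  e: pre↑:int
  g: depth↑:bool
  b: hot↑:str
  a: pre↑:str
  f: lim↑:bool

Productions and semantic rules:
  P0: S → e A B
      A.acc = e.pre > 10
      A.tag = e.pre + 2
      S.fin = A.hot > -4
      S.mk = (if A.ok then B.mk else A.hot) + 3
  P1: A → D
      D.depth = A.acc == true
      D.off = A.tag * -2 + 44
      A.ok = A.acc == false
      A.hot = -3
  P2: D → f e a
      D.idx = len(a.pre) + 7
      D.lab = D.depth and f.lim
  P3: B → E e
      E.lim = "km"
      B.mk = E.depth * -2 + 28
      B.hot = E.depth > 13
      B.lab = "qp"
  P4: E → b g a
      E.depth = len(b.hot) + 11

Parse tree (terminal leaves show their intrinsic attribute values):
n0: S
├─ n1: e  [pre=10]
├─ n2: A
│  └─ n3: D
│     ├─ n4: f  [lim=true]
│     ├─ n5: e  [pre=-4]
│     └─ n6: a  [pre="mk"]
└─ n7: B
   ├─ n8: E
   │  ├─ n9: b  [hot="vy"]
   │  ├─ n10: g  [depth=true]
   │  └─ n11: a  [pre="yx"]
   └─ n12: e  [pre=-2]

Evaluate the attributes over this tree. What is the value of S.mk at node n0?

5

1. n1.pre = 10  [terminal]
2. n2.acc = false  [e.pre > 10]
3. n2.tag = 12  [e.pre + 2]
4. n3.depth = false  [A.acc == true]
5. n3.off = 20  [A.tag * -2 + 44]
6. n4.lim = true  [terminal]
7. n5.pre = -4  [terminal]
8. n6.pre = "mk"  [terminal]
9. n3.idx = 9  [len(a.pre) + 7]
10. n3.lab = false  [D.depth and f.lim]
11. n2.ok = true  [A.acc == false]
12. n2.hot = -3  [-3]
13. n8.lim = "km"  ["km"]
14. n9.hot = "vy"  [terminal]
15. n10.depth = true  [terminal]
16. n11.pre = "yx"  [terminal]
17. n8.depth = 13  [len(b.hot) + 11]
18. n12.pre = -2  [terminal]
19. n7.mk = 2  [E.depth * -2 + 28]
20. n7.hot = false  [E.depth > 13]
21. n7.lab = "qp"  ["qp"]
22. n0.fin = true  [A.hot > -4]
23. n0.mk = 5  [(if A.ok then B.mk else A.hot) + 3]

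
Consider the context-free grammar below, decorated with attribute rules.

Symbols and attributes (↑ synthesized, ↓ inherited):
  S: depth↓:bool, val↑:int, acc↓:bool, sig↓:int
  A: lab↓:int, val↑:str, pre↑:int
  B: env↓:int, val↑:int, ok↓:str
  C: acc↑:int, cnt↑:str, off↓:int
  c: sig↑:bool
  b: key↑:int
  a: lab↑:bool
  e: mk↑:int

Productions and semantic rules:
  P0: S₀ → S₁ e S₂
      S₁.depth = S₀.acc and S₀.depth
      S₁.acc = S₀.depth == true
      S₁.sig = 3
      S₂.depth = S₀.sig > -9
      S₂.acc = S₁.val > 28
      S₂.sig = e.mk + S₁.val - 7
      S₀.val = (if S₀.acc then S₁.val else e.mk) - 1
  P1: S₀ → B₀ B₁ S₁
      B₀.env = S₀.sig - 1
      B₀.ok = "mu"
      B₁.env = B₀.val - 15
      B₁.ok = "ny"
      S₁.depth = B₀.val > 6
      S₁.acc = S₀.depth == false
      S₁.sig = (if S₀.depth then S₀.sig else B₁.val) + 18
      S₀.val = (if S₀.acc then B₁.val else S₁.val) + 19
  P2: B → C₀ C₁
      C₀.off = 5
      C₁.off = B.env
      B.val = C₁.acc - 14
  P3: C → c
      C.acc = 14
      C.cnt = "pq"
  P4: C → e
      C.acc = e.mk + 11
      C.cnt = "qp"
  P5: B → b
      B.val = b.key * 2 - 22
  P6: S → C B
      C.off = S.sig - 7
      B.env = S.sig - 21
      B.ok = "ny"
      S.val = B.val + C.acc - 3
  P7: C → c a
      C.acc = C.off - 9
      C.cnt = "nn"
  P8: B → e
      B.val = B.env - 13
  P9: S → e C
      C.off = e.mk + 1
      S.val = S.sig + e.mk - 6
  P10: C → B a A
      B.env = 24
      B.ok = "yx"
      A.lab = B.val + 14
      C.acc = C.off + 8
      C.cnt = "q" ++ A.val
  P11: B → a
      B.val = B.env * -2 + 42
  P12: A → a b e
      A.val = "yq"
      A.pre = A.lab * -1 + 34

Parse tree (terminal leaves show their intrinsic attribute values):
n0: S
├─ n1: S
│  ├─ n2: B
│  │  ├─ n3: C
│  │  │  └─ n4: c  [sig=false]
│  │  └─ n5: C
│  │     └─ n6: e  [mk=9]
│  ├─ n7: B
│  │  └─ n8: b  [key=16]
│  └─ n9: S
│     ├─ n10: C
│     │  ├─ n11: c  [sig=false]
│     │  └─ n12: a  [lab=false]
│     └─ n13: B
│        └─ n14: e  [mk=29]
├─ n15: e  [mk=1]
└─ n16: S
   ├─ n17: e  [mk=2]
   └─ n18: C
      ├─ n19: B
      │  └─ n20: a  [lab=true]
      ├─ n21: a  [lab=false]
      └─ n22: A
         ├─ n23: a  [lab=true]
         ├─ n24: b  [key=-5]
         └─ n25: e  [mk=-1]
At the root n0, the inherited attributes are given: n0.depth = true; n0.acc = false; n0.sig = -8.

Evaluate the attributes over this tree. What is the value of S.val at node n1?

1. n0.depth = true  [given at root]
2. n0.acc = false  [given at root]
3. n0.sig = -8  [given at root]
4. n1.depth = false  [S₀.acc and S₀.depth]
5. n1.acc = true  [S₀.depth == true]
6. n1.sig = 3  [3]
7. n2.env = 2  [S₀.sig - 1]
8. n2.ok = "mu"  ["mu"]
9. n3.off = 5  [5]
10. n4.sig = false  [terminal]
11. n3.acc = 14  [14]
12. n3.cnt = "pq"  ["pq"]
13. n5.off = 2  [B.env]
14. n6.mk = 9  [terminal]
15. n5.acc = 20  [e.mk + 11]
16. n5.cnt = "qp"  ["qp"]
17. n2.val = 6  [C₁.acc - 14]
18. n7.env = -9  [B₀.val - 15]
19. n7.ok = "ny"  ["ny"]
20. n8.key = 16  [terminal]
21. n7.val = 10  [b.key * 2 - 22]
22. n9.depth = false  [B₀.val > 6]
23. n9.acc = true  [S₀.depth == false]
24. n9.sig = 28  [(if S₀.depth then S₀.sig else B₁.val) + 18]
25. n10.off = 21  [S.sig - 7]
26. n11.sig = false  [terminal]
27. n12.lab = false  [terminal]
28. n10.acc = 12  [C.off - 9]
29. n10.cnt = "nn"  ["nn"]
30. n13.env = 7  [S.sig - 21]
31. n13.ok = "ny"  ["ny"]
32. n14.mk = 29  [terminal]
33. n13.val = -6  [B.env - 13]
34. n9.val = 3  [B.val + C.acc - 3]
35. n1.val = 29  [(if S₀.acc then B₁.val else S₁.val) + 19]
36. n15.mk = 1  [terminal]
37. n16.depth = true  [S₀.sig > -9]
38. n16.acc = true  [S₁.val > 28]
39. n16.sig = 23  [e.mk + S₁.val - 7]
40. n17.mk = 2  [terminal]
41. n18.off = 3  [e.mk + 1]
42. n19.env = 24  [24]
43. n19.ok = "yx"  ["yx"]
44. n20.lab = true  [terminal]
45. n19.val = -6  [B.env * -2 + 42]
46. n21.lab = false  [terminal]
47. n22.lab = 8  [B.val + 14]
48. n23.lab = true  [terminal]
49. n24.key = -5  [terminal]
50. n25.mk = -1  [terminal]
51. n22.val = "yq"  ["yq"]
52. n22.pre = 26  [A.lab * -1 + 34]
53. n18.acc = 11  [C.off + 8]
54. n18.cnt = "qyq"  ["q" ++ A.val]
55. n16.val = 19  [S.sig + e.mk - 6]
56. n0.val = 0  [(if S₀.acc then S₁.val else e.mk) - 1]

29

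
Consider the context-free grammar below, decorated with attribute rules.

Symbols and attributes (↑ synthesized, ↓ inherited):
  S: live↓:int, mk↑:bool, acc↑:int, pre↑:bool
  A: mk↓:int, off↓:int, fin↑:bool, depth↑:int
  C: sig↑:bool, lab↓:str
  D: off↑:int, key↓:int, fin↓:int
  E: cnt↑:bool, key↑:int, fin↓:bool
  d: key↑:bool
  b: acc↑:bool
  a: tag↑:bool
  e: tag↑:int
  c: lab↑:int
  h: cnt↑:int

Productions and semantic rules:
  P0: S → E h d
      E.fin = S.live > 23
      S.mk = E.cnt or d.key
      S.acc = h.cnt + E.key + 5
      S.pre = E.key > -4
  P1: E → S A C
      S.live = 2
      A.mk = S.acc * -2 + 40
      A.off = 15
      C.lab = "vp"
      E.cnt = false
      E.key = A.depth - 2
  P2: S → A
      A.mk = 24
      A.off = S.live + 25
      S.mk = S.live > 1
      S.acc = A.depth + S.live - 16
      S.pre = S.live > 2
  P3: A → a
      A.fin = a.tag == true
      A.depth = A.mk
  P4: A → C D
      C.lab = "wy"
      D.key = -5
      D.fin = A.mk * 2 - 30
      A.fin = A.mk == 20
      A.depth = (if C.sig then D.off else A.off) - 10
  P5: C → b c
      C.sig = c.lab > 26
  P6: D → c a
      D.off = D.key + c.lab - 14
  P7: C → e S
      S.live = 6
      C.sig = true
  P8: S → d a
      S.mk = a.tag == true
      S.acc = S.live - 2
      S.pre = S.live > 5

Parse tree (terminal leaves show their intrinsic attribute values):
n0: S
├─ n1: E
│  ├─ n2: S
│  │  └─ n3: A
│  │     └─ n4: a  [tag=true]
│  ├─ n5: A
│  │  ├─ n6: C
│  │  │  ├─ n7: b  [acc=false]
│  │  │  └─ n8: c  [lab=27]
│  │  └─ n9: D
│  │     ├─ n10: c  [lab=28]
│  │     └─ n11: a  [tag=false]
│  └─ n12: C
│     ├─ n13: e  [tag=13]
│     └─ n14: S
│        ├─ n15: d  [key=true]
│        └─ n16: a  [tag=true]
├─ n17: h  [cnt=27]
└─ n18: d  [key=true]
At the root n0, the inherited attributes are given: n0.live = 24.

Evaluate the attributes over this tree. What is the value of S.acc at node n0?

1. n0.live = 24  [given at root]
2. n1.fin = true  [S.live > 23]
3. n2.live = 2  [2]
4. n3.mk = 24  [24]
5. n3.off = 27  [S.live + 25]
6. n4.tag = true  [terminal]
7. n3.fin = true  [a.tag == true]
8. n3.depth = 24  [A.mk]
9. n2.mk = true  [S.live > 1]
10. n2.acc = 10  [A.depth + S.live - 16]
11. n2.pre = false  [S.live > 2]
12. n5.mk = 20  [S.acc * -2 + 40]
13. n5.off = 15  [15]
14. n6.lab = "wy"  ["wy"]
15. n7.acc = false  [terminal]
16. n8.lab = 27  [terminal]
17. n6.sig = true  [c.lab > 26]
18. n9.key = -5  [-5]
19. n9.fin = 10  [A.mk * 2 - 30]
20. n10.lab = 28  [terminal]
21. n11.tag = false  [terminal]
22. n9.off = 9  [D.key + c.lab - 14]
23. n5.fin = true  [A.mk == 20]
24. n5.depth = -1  [(if C.sig then D.off else A.off) - 10]
25. n12.lab = "vp"  ["vp"]
26. n13.tag = 13  [terminal]
27. n14.live = 6  [6]
28. n15.key = true  [terminal]
29. n16.tag = true  [terminal]
30. n14.mk = true  [a.tag == true]
31. n14.acc = 4  [S.live - 2]
32. n14.pre = true  [S.live > 5]
33. n12.sig = true  [true]
34. n1.cnt = false  [false]
35. n1.key = -3  [A.depth - 2]
36. n17.cnt = 27  [terminal]
37. n18.key = true  [terminal]
38. n0.mk = true  [E.cnt or d.key]
39. n0.acc = 29  [h.cnt + E.key + 5]
40. n0.pre = true  [E.key > -4]

29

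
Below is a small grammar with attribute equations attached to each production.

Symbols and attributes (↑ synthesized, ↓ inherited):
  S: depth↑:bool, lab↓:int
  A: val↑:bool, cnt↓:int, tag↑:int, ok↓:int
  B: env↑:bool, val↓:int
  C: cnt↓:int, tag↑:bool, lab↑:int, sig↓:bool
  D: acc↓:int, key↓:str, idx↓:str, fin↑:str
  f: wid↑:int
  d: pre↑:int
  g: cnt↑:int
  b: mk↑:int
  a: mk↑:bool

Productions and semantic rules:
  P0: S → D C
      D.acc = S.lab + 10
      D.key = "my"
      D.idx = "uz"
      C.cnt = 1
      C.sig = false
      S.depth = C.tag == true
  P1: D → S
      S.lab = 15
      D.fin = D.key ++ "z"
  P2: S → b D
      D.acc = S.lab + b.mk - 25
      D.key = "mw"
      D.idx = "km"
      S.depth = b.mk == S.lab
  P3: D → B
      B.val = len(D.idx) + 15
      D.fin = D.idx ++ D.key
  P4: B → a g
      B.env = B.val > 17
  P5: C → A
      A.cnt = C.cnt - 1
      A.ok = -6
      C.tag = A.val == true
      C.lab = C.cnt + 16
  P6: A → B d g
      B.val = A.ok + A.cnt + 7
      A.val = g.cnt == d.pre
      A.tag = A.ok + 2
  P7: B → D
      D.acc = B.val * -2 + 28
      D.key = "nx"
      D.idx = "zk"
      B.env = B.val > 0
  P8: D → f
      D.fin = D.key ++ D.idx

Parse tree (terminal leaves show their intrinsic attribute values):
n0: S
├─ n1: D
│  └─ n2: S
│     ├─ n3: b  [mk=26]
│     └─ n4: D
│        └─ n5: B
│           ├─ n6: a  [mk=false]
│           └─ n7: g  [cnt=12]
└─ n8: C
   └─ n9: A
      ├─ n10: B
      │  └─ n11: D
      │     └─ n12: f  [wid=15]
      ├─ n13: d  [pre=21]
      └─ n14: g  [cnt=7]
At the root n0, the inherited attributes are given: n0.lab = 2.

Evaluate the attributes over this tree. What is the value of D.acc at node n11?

1. n0.lab = 2  [given at root]
2. n1.acc = 12  [S.lab + 10]
3. n1.key = "my"  ["my"]
4. n1.idx = "uz"  ["uz"]
5. n2.lab = 15  [15]
6. n3.mk = 26  [terminal]
7. n4.acc = 16  [S.lab + b.mk - 25]
8. n4.key = "mw"  ["mw"]
9. n4.idx = "km"  ["km"]
10. n5.val = 17  [len(D.idx) + 15]
11. n6.mk = false  [terminal]
12. n7.cnt = 12  [terminal]
13. n5.env = false  [B.val > 17]
14. n4.fin = "kmmw"  [D.idx ++ D.key]
15. n2.depth = false  [b.mk == S.lab]
16. n1.fin = "myz"  [D.key ++ "z"]
17. n8.cnt = 1  [1]
18. n8.sig = false  [false]
19. n9.cnt = 0  [C.cnt - 1]
20. n9.ok = -6  [-6]
21. n10.val = 1  [A.ok + A.cnt + 7]
22. n11.acc = 26  [B.val * -2 + 28]
23. n11.key = "nx"  ["nx"]
24. n11.idx = "zk"  ["zk"]
25. n12.wid = 15  [terminal]
26. n11.fin = "nxzk"  [D.key ++ D.idx]
27. n10.env = true  [B.val > 0]
28. n13.pre = 21  [terminal]
29. n14.cnt = 7  [terminal]
30. n9.val = false  [g.cnt == d.pre]
31. n9.tag = -4  [A.ok + 2]
32. n8.tag = false  [A.val == true]
33. n8.lab = 17  [C.cnt + 16]
34. n0.depth = false  [C.tag == true]

26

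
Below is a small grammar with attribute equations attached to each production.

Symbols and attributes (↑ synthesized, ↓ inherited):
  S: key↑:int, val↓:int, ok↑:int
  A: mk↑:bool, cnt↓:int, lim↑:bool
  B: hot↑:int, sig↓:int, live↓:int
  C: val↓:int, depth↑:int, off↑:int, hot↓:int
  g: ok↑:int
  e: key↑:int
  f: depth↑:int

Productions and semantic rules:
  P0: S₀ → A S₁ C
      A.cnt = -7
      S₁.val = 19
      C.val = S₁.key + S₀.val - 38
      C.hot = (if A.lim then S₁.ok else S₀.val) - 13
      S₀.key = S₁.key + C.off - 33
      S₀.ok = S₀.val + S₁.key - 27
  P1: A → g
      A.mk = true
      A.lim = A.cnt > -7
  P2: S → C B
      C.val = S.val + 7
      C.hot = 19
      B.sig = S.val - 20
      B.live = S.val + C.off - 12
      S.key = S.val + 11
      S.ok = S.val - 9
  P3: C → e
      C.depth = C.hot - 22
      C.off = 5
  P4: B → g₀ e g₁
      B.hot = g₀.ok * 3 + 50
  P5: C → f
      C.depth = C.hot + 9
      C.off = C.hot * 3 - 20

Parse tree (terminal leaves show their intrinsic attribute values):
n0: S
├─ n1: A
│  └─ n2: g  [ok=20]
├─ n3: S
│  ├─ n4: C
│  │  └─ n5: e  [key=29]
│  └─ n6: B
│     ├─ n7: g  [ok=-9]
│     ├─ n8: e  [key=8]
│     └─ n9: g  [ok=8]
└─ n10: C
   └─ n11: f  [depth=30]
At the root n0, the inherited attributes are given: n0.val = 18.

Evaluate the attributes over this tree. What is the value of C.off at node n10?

1. n0.val = 18  [given at root]
2. n1.cnt = -7  [-7]
3. n2.ok = 20  [terminal]
4. n1.mk = true  [true]
5. n1.lim = false  [A.cnt > -7]
6. n3.val = 19  [19]
7. n4.val = 26  [S.val + 7]
8. n4.hot = 19  [19]
9. n5.key = 29  [terminal]
10. n4.depth = -3  [C.hot - 22]
11. n4.off = 5  [5]
12. n6.sig = -1  [S.val - 20]
13. n6.live = 12  [S.val + C.off - 12]
14. n7.ok = -9  [terminal]
15. n8.key = 8  [terminal]
16. n9.ok = 8  [terminal]
17. n6.hot = 23  [g₀.ok * 3 + 50]
18. n3.key = 30  [S.val + 11]
19. n3.ok = 10  [S.val - 9]
20. n10.val = 10  [S₁.key + S₀.val - 38]
21. n10.hot = 5  [(if A.lim then S₁.ok else S₀.val) - 13]
22. n11.depth = 30  [terminal]
23. n10.depth = 14  [C.hot + 9]
24. n10.off = -5  [C.hot * 3 - 20]
25. n0.key = -8  [S₁.key + C.off - 33]
26. n0.ok = 21  [S₀.val + S₁.key - 27]

-5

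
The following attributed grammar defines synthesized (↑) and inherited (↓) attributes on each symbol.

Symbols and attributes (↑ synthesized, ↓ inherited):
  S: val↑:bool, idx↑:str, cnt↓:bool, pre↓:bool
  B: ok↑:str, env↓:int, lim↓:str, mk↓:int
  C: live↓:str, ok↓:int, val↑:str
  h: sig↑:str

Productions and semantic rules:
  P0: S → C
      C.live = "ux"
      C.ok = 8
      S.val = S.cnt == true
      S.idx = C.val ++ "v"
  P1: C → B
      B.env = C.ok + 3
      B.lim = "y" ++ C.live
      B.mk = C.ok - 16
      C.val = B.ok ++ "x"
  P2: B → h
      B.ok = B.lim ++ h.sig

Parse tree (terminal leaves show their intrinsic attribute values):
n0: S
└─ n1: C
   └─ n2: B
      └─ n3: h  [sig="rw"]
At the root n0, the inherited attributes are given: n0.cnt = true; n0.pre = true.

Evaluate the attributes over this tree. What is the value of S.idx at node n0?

1. n0.cnt = true  [given at root]
2. n0.pre = true  [given at root]
3. n1.live = "ux"  ["ux"]
4. n1.ok = 8  [8]
5. n2.env = 11  [C.ok + 3]
6. n2.lim = "yux"  ["y" ++ C.live]
7. n2.mk = -8  [C.ok - 16]
8. n3.sig = "rw"  [terminal]
9. n2.ok = "yuxrw"  [B.lim ++ h.sig]
10. n1.val = "yuxrwx"  [B.ok ++ "x"]
11. n0.val = true  [S.cnt == true]
12. n0.idx = "yuxrwxv"  [C.val ++ "v"]

"yuxrwxv"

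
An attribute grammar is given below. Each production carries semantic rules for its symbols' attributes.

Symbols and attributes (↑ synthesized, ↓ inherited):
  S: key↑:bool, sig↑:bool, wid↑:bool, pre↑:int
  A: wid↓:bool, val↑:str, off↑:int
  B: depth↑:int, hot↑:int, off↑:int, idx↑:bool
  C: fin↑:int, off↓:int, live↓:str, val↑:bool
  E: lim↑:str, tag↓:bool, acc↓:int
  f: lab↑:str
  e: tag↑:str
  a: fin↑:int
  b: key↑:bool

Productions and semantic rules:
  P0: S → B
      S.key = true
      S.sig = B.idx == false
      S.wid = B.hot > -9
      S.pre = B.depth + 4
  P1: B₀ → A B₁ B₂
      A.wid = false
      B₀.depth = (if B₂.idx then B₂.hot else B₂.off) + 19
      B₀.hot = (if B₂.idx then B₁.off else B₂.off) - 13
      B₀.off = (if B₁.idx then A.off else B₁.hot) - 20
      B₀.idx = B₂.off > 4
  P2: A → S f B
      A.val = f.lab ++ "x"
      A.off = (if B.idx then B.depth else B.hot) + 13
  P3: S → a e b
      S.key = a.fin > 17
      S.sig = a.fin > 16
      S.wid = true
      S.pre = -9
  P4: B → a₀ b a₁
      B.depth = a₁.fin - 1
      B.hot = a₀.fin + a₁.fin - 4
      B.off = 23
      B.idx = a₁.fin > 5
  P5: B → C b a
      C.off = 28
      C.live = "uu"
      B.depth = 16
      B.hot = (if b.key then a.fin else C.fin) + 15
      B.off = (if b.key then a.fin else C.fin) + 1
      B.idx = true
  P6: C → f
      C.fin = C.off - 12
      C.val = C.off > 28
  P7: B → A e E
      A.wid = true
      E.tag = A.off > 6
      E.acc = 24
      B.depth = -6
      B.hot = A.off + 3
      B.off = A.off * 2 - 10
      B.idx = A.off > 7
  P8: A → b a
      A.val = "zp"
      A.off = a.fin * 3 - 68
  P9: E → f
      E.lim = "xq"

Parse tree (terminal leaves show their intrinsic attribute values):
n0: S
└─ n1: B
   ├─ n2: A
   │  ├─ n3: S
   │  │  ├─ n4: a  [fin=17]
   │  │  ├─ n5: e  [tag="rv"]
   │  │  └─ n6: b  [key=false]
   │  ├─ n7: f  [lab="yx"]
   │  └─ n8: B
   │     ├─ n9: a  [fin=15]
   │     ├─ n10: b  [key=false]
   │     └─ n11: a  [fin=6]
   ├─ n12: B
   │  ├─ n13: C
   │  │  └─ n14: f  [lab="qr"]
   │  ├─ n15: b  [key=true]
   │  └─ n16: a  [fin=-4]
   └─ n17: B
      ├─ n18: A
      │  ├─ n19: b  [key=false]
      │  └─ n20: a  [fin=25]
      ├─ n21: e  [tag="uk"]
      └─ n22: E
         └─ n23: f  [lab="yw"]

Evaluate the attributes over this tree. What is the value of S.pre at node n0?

1. n2.wid = false  [false]
2. n4.fin = 17  [terminal]
3. n5.tag = "rv"  [terminal]
4. n6.key = false  [terminal]
5. n3.key = false  [a.fin > 17]
6. n3.sig = true  [a.fin > 16]
7. n3.wid = true  [true]
8. n3.pre = -9  [-9]
9. n7.lab = "yx"  [terminal]
10. n9.fin = 15  [terminal]
11. n10.key = false  [terminal]
12. n11.fin = 6  [terminal]
13. n8.depth = 5  [a₁.fin - 1]
14. n8.hot = 17  [a₀.fin + a₁.fin - 4]
15. n8.off = 23  [23]
16. n8.idx = true  [a₁.fin > 5]
17. n2.val = "yxx"  [f.lab ++ "x"]
18. n2.off = 18  [(if B.idx then B.depth else B.hot) + 13]
19. n13.off = 28  [28]
20. n13.live = "uu"  ["uu"]
21. n14.lab = "qr"  [terminal]
22. n13.fin = 16  [C.off - 12]
23. n13.val = false  [C.off > 28]
24. n15.key = true  [terminal]
25. n16.fin = -4  [terminal]
26. n12.depth = 16  [16]
27. n12.hot = 11  [(if b.key then a.fin else C.fin) + 15]
28. n12.off = -3  [(if b.key then a.fin else C.fin) + 1]
29. n12.idx = true  [true]
30. n18.wid = true  [true]
31. n19.key = false  [terminal]
32. n20.fin = 25  [terminal]
33. n18.val = "zp"  ["zp"]
34. n18.off = 7  [a.fin * 3 - 68]
35. n21.tag = "uk"  [terminal]
36. n22.tag = true  [A.off > 6]
37. n22.acc = 24  [24]
38. n23.lab = "yw"  [terminal]
39. n22.lim = "xq"  ["xq"]
40. n17.depth = -6  [-6]
41. n17.hot = 10  [A.off + 3]
42. n17.off = 4  [A.off * 2 - 10]
43. n17.idx = false  [A.off > 7]
44. n1.depth = 23  [(if B₂.idx then B₂.hot else B₂.off) + 19]
45. n1.hot = -9  [(if B₂.idx then B₁.off else B₂.off) - 13]
46. n1.off = -2  [(if B₁.idx then A.off else B₁.hot) - 20]
47. n1.idx = false  [B₂.off > 4]
48. n0.key = true  [true]
49. n0.sig = true  [B.idx == false]
50. n0.wid = false  [B.hot > -9]
51. n0.pre = 27  [B.depth + 4]

27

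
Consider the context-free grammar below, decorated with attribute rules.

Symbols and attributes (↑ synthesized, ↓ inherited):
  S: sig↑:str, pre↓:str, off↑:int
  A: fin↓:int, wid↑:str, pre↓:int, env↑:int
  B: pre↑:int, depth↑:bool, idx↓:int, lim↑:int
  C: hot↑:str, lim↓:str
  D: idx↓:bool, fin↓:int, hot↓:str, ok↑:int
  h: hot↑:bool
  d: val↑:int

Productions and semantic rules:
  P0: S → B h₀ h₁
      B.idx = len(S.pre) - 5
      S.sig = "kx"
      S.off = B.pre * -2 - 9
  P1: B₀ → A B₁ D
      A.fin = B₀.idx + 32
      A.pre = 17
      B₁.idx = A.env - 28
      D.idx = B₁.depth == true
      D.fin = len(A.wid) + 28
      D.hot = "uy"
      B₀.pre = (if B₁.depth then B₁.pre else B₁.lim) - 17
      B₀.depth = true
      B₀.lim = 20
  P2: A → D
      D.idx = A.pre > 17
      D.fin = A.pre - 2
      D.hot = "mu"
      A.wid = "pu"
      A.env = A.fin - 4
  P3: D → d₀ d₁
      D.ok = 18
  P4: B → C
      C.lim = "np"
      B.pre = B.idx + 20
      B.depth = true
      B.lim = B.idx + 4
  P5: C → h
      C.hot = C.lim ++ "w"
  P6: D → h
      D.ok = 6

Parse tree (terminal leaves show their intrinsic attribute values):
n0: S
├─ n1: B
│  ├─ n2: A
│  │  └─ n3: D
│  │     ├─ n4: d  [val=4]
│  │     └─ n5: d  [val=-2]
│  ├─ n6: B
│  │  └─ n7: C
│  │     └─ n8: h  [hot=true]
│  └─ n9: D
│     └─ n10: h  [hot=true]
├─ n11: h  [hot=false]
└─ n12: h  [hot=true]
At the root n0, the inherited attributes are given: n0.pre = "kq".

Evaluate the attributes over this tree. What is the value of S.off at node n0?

-9

1. n0.pre = "kq"  [given at root]
2. n1.idx = -3  [len(S.pre) - 5]
3. n2.fin = 29  [B₀.idx + 32]
4. n2.pre = 17  [17]
5. n3.idx = false  [A.pre > 17]
6. n3.fin = 15  [A.pre - 2]
7. n3.hot = "mu"  ["mu"]
8. n4.val = 4  [terminal]
9. n5.val = -2  [terminal]
10. n3.ok = 18  [18]
11. n2.wid = "pu"  ["pu"]
12. n2.env = 25  [A.fin - 4]
13. n6.idx = -3  [A.env - 28]
14. n7.lim = "np"  ["np"]
15. n8.hot = true  [terminal]
16. n7.hot = "npw"  [C.lim ++ "w"]
17. n6.pre = 17  [B.idx + 20]
18. n6.depth = true  [true]
19. n6.lim = 1  [B.idx + 4]
20. n9.idx = true  [B₁.depth == true]
21. n9.fin = 30  [len(A.wid) + 28]
22. n9.hot = "uy"  ["uy"]
23. n10.hot = true  [terminal]
24. n9.ok = 6  [6]
25. n1.pre = 0  [(if B₁.depth then B₁.pre else B₁.lim) - 17]
26. n1.depth = true  [true]
27. n1.lim = 20  [20]
28. n11.hot = false  [terminal]
29. n12.hot = true  [terminal]
30. n0.sig = "kx"  ["kx"]
31. n0.off = -9  [B.pre * -2 - 9]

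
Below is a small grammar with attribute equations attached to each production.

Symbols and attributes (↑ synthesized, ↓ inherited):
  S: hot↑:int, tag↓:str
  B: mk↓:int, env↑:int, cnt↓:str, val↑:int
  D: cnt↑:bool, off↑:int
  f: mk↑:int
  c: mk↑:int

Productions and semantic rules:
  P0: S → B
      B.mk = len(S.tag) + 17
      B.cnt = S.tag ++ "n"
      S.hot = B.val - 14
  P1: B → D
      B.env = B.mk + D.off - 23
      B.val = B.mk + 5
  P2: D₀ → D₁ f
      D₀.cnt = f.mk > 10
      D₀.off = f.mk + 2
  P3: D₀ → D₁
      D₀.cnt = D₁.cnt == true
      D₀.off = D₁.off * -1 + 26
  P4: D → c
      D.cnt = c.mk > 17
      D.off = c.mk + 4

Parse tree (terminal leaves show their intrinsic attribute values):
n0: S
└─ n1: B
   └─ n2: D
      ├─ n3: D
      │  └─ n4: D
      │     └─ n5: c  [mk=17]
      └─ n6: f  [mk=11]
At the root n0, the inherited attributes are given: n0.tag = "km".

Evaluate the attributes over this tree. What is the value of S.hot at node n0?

10

1. n0.tag = "km"  [given at root]
2. n1.mk = 19  [len(S.tag) + 17]
3. n1.cnt = "kmn"  [S.tag ++ "n"]
4. n5.mk = 17  [terminal]
5. n4.cnt = false  [c.mk > 17]
6. n4.off = 21  [c.mk + 4]
7. n3.cnt = false  [D₁.cnt == true]
8. n3.off = 5  [D₁.off * -1 + 26]
9. n6.mk = 11  [terminal]
10. n2.cnt = true  [f.mk > 10]
11. n2.off = 13  [f.mk + 2]
12. n1.env = 9  [B.mk + D.off - 23]
13. n1.val = 24  [B.mk + 5]
14. n0.hot = 10  [B.val - 14]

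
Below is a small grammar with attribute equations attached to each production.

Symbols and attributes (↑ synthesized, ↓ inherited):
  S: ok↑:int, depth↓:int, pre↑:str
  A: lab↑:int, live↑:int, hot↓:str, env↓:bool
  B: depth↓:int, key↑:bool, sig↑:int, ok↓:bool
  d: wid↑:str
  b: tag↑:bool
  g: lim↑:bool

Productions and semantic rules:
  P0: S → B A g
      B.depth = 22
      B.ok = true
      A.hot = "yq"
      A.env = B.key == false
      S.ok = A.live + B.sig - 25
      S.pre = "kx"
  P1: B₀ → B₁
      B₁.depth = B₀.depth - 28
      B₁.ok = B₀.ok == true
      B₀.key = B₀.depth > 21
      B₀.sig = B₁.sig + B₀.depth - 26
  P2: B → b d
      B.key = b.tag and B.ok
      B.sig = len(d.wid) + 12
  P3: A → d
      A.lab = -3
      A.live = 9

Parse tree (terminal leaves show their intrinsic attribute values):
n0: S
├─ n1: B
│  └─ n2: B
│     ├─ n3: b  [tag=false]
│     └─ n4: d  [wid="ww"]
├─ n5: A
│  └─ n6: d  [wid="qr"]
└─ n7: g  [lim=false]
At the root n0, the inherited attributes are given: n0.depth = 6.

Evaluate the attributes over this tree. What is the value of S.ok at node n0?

1. n0.depth = 6  [given at root]
2. n1.depth = 22  [22]
3. n1.ok = true  [true]
4. n2.depth = -6  [B₀.depth - 28]
5. n2.ok = true  [B₀.ok == true]
6. n3.tag = false  [terminal]
7. n4.wid = "ww"  [terminal]
8. n2.key = false  [b.tag and B.ok]
9. n2.sig = 14  [len(d.wid) + 12]
10. n1.key = true  [B₀.depth > 21]
11. n1.sig = 10  [B₁.sig + B₀.depth - 26]
12. n5.hot = "yq"  ["yq"]
13. n5.env = false  [B.key == false]
14. n6.wid = "qr"  [terminal]
15. n5.lab = -3  [-3]
16. n5.live = 9  [9]
17. n7.lim = false  [terminal]
18. n0.ok = -6  [A.live + B.sig - 25]
19. n0.pre = "kx"  ["kx"]

-6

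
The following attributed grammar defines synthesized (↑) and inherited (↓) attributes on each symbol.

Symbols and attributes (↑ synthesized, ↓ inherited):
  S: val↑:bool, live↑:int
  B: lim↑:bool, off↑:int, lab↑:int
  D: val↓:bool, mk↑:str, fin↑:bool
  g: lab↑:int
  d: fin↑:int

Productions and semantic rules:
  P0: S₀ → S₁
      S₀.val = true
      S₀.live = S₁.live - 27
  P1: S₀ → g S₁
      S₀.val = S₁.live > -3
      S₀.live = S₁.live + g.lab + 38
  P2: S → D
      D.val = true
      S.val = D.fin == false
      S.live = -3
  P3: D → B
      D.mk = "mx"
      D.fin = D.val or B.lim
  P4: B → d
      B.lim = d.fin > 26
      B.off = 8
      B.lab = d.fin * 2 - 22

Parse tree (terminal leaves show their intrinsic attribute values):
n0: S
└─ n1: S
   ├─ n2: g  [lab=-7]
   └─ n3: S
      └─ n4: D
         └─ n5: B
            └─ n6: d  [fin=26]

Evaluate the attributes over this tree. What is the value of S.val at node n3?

false

1. n2.lab = -7  [terminal]
2. n4.val = true  [true]
3. n6.fin = 26  [terminal]
4. n5.lim = false  [d.fin > 26]
5. n5.off = 8  [8]
6. n5.lab = 30  [d.fin * 2 - 22]
7. n4.mk = "mx"  ["mx"]
8. n4.fin = true  [D.val or B.lim]
9. n3.val = false  [D.fin == false]
10. n3.live = -3  [-3]
11. n1.val = false  [S₁.live > -3]
12. n1.live = 28  [S₁.live + g.lab + 38]
13. n0.val = true  [true]
14. n0.live = 1  [S₁.live - 27]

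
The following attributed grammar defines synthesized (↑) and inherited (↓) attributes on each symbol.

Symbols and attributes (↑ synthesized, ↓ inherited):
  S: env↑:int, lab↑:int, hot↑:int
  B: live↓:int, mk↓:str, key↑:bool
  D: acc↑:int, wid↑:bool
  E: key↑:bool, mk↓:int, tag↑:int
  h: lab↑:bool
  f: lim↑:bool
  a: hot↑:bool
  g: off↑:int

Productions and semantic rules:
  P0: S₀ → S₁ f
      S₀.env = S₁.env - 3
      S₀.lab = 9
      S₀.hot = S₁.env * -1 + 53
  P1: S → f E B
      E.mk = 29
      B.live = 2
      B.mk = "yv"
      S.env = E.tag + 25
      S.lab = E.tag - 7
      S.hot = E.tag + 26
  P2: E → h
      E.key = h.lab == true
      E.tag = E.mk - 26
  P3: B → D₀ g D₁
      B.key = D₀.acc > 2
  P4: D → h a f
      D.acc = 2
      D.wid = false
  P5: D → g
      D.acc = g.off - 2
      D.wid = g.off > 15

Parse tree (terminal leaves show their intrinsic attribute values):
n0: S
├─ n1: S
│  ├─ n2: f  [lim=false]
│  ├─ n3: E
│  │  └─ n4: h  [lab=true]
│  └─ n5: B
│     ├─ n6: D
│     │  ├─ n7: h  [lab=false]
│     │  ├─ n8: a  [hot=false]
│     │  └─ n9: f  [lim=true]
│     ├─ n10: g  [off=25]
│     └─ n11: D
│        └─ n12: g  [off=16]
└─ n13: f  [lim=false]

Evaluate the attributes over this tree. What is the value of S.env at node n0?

25

1. n2.lim = false  [terminal]
2. n3.mk = 29  [29]
3. n4.lab = true  [terminal]
4. n3.key = true  [h.lab == true]
5. n3.tag = 3  [E.mk - 26]
6. n5.live = 2  [2]
7. n5.mk = "yv"  ["yv"]
8. n7.lab = false  [terminal]
9. n8.hot = false  [terminal]
10. n9.lim = true  [terminal]
11. n6.acc = 2  [2]
12. n6.wid = false  [false]
13. n10.off = 25  [terminal]
14. n12.off = 16  [terminal]
15. n11.acc = 14  [g.off - 2]
16. n11.wid = true  [g.off > 15]
17. n5.key = false  [D₀.acc > 2]
18. n1.env = 28  [E.tag + 25]
19. n1.lab = -4  [E.tag - 7]
20. n1.hot = 29  [E.tag + 26]
21. n13.lim = false  [terminal]
22. n0.env = 25  [S₁.env - 3]
23. n0.lab = 9  [9]
24. n0.hot = 25  [S₁.env * -1 + 53]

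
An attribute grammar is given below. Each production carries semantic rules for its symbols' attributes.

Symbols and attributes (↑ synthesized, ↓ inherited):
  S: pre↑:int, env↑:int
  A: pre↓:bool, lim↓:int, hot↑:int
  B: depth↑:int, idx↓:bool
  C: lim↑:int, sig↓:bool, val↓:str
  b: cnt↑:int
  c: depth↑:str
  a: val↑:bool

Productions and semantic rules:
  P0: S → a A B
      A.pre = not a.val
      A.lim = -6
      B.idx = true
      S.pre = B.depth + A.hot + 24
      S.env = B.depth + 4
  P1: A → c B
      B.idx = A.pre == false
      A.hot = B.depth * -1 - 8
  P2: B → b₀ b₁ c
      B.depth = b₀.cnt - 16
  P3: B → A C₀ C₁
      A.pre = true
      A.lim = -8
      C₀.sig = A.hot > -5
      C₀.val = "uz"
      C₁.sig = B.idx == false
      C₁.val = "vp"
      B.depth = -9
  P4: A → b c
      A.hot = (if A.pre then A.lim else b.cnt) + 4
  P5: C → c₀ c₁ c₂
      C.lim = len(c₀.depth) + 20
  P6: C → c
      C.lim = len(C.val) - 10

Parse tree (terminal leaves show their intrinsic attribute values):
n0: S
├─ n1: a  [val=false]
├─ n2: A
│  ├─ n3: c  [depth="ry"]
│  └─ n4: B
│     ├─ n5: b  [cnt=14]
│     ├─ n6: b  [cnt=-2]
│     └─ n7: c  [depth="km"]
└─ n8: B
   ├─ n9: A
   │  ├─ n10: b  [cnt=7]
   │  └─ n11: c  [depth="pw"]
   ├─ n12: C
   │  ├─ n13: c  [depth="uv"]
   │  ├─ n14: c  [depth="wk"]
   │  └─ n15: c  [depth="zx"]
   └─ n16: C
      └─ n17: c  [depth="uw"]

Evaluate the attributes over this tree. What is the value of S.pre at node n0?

9

1. n1.val = false  [terminal]
2. n2.pre = true  [not a.val]
3. n2.lim = -6  [-6]
4. n3.depth = "ry"  [terminal]
5. n4.idx = false  [A.pre == false]
6. n5.cnt = 14  [terminal]
7. n6.cnt = -2  [terminal]
8. n7.depth = "km"  [terminal]
9. n4.depth = -2  [b₀.cnt - 16]
10. n2.hot = -6  [B.depth * -1 - 8]
11. n8.idx = true  [true]
12. n9.pre = true  [true]
13. n9.lim = -8  [-8]
14. n10.cnt = 7  [terminal]
15. n11.depth = "pw"  [terminal]
16. n9.hot = -4  [(if A.pre then A.lim else b.cnt) + 4]
17. n12.sig = true  [A.hot > -5]
18. n12.val = "uz"  ["uz"]
19. n13.depth = "uv"  [terminal]
20. n14.depth = "wk"  [terminal]
21. n15.depth = "zx"  [terminal]
22. n12.lim = 22  [len(c₀.depth) + 20]
23. n16.sig = false  [B.idx == false]
24. n16.val = "vp"  ["vp"]
25. n17.depth = "uw"  [terminal]
26. n16.lim = -8  [len(C.val) - 10]
27. n8.depth = -9  [-9]
28. n0.pre = 9  [B.depth + A.hot + 24]
29. n0.env = -5  [B.depth + 4]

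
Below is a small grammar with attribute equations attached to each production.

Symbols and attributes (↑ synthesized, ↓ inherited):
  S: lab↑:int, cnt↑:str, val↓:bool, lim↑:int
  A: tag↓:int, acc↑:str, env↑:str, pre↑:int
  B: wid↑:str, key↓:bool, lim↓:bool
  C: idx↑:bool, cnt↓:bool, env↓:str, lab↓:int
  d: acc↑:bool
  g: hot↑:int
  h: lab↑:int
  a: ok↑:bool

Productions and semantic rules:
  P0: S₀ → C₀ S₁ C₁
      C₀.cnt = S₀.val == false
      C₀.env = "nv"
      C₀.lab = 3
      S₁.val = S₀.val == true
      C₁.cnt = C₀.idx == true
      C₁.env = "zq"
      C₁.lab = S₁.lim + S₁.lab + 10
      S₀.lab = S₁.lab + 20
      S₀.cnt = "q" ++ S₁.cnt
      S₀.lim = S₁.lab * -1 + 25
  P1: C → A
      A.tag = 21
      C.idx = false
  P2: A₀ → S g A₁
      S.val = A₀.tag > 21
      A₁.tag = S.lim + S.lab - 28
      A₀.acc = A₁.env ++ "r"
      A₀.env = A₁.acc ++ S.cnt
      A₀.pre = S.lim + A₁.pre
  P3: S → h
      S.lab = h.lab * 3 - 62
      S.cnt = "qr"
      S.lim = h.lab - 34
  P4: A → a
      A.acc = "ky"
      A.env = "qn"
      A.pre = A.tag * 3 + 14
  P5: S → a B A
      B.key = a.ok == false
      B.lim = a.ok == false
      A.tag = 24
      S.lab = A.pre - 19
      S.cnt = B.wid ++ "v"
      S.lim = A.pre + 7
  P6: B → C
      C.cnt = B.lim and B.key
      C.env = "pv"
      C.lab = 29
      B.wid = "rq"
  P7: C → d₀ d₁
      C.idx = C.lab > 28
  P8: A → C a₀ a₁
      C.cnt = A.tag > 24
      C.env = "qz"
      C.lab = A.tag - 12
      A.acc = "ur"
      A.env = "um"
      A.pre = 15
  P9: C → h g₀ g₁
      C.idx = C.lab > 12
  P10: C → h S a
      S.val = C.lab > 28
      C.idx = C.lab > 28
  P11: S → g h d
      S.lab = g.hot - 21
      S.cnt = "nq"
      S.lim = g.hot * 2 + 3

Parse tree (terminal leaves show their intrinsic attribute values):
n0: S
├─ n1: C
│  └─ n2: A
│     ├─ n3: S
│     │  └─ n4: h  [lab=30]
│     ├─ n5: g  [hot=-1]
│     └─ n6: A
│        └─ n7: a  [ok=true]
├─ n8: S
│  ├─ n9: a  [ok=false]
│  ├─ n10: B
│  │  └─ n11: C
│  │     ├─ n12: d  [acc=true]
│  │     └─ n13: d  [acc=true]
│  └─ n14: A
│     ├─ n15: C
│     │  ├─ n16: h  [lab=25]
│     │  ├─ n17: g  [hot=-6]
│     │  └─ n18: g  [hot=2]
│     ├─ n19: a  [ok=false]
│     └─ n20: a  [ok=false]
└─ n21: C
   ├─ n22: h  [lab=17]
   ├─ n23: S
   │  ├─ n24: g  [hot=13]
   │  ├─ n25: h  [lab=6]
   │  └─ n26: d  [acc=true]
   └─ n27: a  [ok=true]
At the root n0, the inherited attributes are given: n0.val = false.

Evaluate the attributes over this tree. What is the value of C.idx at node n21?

1. n0.val = false  [given at root]
2. n1.cnt = true  [S₀.val == false]
3. n1.env = "nv"  ["nv"]
4. n1.lab = 3  [3]
5. n2.tag = 21  [21]
6. n3.val = false  [A₀.tag > 21]
7. n4.lab = 30  [terminal]
8. n3.lab = 28  [h.lab * 3 - 62]
9. n3.cnt = "qr"  ["qr"]
10. n3.lim = -4  [h.lab - 34]
11. n5.hot = -1  [terminal]
12. n6.tag = -4  [S.lim + S.lab - 28]
13. n7.ok = true  [terminal]
14. n6.acc = "ky"  ["ky"]
15. n6.env = "qn"  ["qn"]
16. n6.pre = 2  [A.tag * 3 + 14]
17. n2.acc = "qnr"  [A₁.env ++ "r"]
18. n2.env = "kyqr"  [A₁.acc ++ S.cnt]
19. n2.pre = -2  [S.lim + A₁.pre]
20. n1.idx = false  [false]
21. n8.val = false  [S₀.val == true]
22. n9.ok = false  [terminal]
23. n10.key = true  [a.ok == false]
24. n10.lim = true  [a.ok == false]
25. n11.cnt = true  [B.lim and B.key]
26. n11.env = "pv"  ["pv"]
27. n11.lab = 29  [29]
28. n12.acc = true  [terminal]
29. n13.acc = true  [terminal]
30. n11.idx = true  [C.lab > 28]
31. n10.wid = "rq"  ["rq"]
32. n14.tag = 24  [24]
33. n15.cnt = false  [A.tag > 24]
34. n15.env = "qz"  ["qz"]
35. n15.lab = 12  [A.tag - 12]
36. n16.lab = 25  [terminal]
37. n17.hot = -6  [terminal]
38. n18.hot = 2  [terminal]
39. n15.idx = false  [C.lab > 12]
40. n19.ok = false  [terminal]
41. n20.ok = false  [terminal]
42. n14.acc = "ur"  ["ur"]
43. n14.env = "um"  ["um"]
44. n14.pre = 15  [15]
45. n8.lab = -4  [A.pre - 19]
46. n8.cnt = "rqv"  [B.wid ++ "v"]
47. n8.lim = 22  [A.pre + 7]
48. n21.cnt = false  [C₀.idx == true]
49. n21.env = "zq"  ["zq"]
50. n21.lab = 28  [S₁.lim + S₁.lab + 10]
51. n22.lab = 17  [terminal]
52. n23.val = false  [C.lab > 28]
53. n24.hot = 13  [terminal]
54. n25.lab = 6  [terminal]
55. n26.acc = true  [terminal]
56. n23.lab = -8  [g.hot - 21]
57. n23.cnt = "nq"  ["nq"]
58. n23.lim = 29  [g.hot * 2 + 3]
59. n27.ok = true  [terminal]
60. n21.idx = false  [C.lab > 28]
61. n0.lab = 16  [S₁.lab + 20]
62. n0.cnt = "qrqv"  ["q" ++ S₁.cnt]
63. n0.lim = 29  [S₁.lab * -1 + 25]

false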